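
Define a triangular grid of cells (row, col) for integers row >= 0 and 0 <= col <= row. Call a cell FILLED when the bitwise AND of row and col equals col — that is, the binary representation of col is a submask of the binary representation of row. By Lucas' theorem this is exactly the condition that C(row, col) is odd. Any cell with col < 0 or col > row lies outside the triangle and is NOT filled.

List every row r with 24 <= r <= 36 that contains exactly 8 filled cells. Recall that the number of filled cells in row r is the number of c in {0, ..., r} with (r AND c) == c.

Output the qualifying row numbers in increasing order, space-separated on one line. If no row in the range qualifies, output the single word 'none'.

Row r has 2^popcount(r) filled cells, so we need popcount(r) = log2(8) = 3.
Scan r = 24..36 and keep those with exactly 3 one-bits:
r=24=11000 popcount=2 -> skip
r=25=11001 popcount=3 -> KEEP
r=26=11010 popcount=3 -> KEEP
r=27=11011 popcount=4 -> skip
r=28=11100 popcount=3 -> KEEP
r=29=11101 popcount=4 -> skip
r=30=11110 popcount=4 -> skip
r=31=11111 popcount=5 -> skip
r=32=100000 popcount=1 -> skip
r=33=100001 popcount=2 -> skip
r=34=100010 popcount=2 -> skip
r=35=100011 popcount=3 -> KEEP
r=36=100100 popcount=2 -> skip
Kept rows: 25 26 28 35

Answer: 25 26 28 35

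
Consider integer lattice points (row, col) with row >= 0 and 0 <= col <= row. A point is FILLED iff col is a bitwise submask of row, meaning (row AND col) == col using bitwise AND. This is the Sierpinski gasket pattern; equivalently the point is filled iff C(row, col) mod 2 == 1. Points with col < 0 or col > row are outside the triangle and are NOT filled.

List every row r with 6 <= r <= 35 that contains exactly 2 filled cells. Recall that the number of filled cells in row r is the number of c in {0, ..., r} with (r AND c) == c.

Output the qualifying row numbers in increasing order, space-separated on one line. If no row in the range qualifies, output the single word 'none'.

Row r has 2^popcount(r) filled cells, so we need popcount(r) = log2(2) = 1.
Scan r = 6..35 and keep those with exactly 1 one-bits:
r=6=110 popcount=2 -> skip
r=7=111 popcount=3 -> skip
r=8=1000 popcount=1 -> KEEP
r=9=1001 popcount=2 -> skip
r=10=1010 popcount=2 -> skip
r=11=1011 popcount=3 -> skip
r=12=1100 popcount=2 -> skip
r=13=1101 popcount=3 -> skip
r=14=1110 popcount=3 -> skip
r=15=1111 popcount=4 -> skip
r=16=10000 popcount=1 -> KEEP
r=17=10001 popcount=2 -> skip
r=18=10010 popcount=2 -> skip
r=19=10011 popcount=3 -> skip
r=20=10100 popcount=2 -> skip
r=21=10101 popcount=3 -> skip
r=22=10110 popcount=3 -> skip
r=23=10111 popcount=4 -> skip
r=24=11000 popcount=2 -> skip
r=25=11001 popcount=3 -> skip
r=26=11010 popcount=3 -> skip
r=27=11011 popcount=4 -> skip
r=28=11100 popcount=3 -> skip
r=29=11101 popcount=4 -> skip
r=30=11110 popcount=4 -> skip
r=31=11111 popcount=5 -> skip
r=32=100000 popcount=1 -> KEEP
r=33=100001 popcount=2 -> skip
r=34=100010 popcount=2 -> skip
r=35=100011 popcount=3 -> skip
Kept rows: 8 16 32

Answer: 8 16 32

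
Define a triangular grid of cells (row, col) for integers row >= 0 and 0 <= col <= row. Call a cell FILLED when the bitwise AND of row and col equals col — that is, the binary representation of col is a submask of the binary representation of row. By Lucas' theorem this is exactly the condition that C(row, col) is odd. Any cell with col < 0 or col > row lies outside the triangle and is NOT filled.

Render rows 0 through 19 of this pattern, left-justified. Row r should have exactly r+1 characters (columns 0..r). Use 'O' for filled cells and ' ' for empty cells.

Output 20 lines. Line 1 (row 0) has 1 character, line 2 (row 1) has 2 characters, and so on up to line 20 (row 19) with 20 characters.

Answer: O
OO
O O
OOOO
O   O
OO  OO
O O O O
OOOOOOOO
O       O
OO      OO
O O     O O
OOOO    OOOO
O   O   O   O
OO  OO  OO  OO
O O O O O O O O
OOOOOOOOOOOOOOOO
O               O
OO              OO
O O             O O
OOOO            OOOO

Derivation:
r0=0: O
r1=1: OO
r2=10: O O
r3=11: OOOO
r4=100: O   O
r5=101: OO  OO
r6=110: O O O O
r7=111: OOOOOOOO
r8=1000: O       O
r9=1001: OO      OO
r10=1010: O O     O O
r11=1011: OOOO    OOOO
r12=1100: O   O   O   O
r13=1101: OO  OO  OO  OO
r14=1110: O O O O O O O O
r15=1111: OOOOOOOOOOOOOOOO
r16=10000: O               O
r17=10001: OO              OO
r18=10010: O O             O O
r19=10011: OOOO            OOOO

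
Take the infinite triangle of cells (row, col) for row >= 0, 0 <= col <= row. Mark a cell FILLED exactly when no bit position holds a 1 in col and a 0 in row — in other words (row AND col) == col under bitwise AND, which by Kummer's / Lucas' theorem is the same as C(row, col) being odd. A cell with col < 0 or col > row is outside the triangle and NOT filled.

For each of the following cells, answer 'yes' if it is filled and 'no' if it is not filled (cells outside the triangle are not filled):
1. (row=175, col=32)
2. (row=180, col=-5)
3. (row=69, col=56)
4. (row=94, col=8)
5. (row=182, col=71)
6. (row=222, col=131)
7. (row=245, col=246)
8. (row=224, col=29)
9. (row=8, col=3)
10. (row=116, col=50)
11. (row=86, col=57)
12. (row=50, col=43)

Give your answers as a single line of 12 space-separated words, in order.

Answer: yes no no yes no no no no no no no no

Derivation:
(175,32): row=0b10101111, col=0b100000, row AND col = 0b100000 = 32; 32 == 32 -> filled
(180,-5): col outside [0, 180] -> not filled
(69,56): row=0b1000101, col=0b111000, row AND col = 0b0 = 0; 0 != 56 -> empty
(94,8): row=0b1011110, col=0b1000, row AND col = 0b1000 = 8; 8 == 8 -> filled
(182,71): row=0b10110110, col=0b1000111, row AND col = 0b110 = 6; 6 != 71 -> empty
(222,131): row=0b11011110, col=0b10000011, row AND col = 0b10000010 = 130; 130 != 131 -> empty
(245,246): col outside [0, 245] -> not filled
(224,29): row=0b11100000, col=0b11101, row AND col = 0b0 = 0; 0 != 29 -> empty
(8,3): row=0b1000, col=0b11, row AND col = 0b0 = 0; 0 != 3 -> empty
(116,50): row=0b1110100, col=0b110010, row AND col = 0b110000 = 48; 48 != 50 -> empty
(86,57): row=0b1010110, col=0b111001, row AND col = 0b10000 = 16; 16 != 57 -> empty
(50,43): row=0b110010, col=0b101011, row AND col = 0b100010 = 34; 34 != 43 -> empty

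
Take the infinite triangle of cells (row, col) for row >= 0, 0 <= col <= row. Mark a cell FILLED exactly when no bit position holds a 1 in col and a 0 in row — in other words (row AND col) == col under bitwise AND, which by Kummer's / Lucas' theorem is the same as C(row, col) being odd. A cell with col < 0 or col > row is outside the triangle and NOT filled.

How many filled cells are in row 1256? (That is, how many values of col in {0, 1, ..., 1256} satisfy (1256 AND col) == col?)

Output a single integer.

1256 in binary = 10011101000
popcount(1256) = number of 1-bits in 10011101000 = 5
A col c satisfies (1256 AND c) == c iff every set bit of c is also set in 1256; each of the 5 set bits of 1256 can independently be on or off in c.
count = 2^5 = 32

Answer: 32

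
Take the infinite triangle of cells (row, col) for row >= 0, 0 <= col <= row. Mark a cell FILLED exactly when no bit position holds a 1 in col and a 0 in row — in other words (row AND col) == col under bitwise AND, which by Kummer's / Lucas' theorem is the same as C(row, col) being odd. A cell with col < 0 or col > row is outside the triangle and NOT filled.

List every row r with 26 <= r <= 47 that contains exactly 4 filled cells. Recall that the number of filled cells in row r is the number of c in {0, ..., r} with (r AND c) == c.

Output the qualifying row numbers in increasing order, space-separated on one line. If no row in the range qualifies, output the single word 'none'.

Answer: 33 34 36 40

Derivation:
Row r has 2^popcount(r) filled cells, so we need popcount(r) = log2(4) = 2.
Scan r = 26..47 and keep those with exactly 2 one-bits:
r=26=11010 popcount=3 -> skip
r=27=11011 popcount=4 -> skip
r=28=11100 popcount=3 -> skip
r=29=11101 popcount=4 -> skip
r=30=11110 popcount=4 -> skip
r=31=11111 popcount=5 -> skip
r=32=100000 popcount=1 -> skip
r=33=100001 popcount=2 -> KEEP
r=34=100010 popcount=2 -> KEEP
r=35=100011 popcount=3 -> skip
r=36=100100 popcount=2 -> KEEP
r=37=100101 popcount=3 -> skip
r=38=100110 popcount=3 -> skip
r=39=100111 popcount=4 -> skip
r=40=101000 popcount=2 -> KEEP
r=41=101001 popcount=3 -> skip
r=42=101010 popcount=3 -> skip
r=43=101011 popcount=4 -> skip
r=44=101100 popcount=3 -> skip
r=45=101101 popcount=4 -> skip
r=46=101110 popcount=4 -> skip
r=47=101111 popcount=5 -> skip
Kept rows: 33 34 36 40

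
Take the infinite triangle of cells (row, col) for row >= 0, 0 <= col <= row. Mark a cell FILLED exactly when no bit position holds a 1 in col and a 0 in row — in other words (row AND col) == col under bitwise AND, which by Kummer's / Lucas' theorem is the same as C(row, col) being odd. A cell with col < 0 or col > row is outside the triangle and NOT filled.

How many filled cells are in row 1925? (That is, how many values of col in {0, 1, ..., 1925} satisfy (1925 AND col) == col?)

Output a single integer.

1925 in binary = 11110000101
popcount(1925) = number of 1-bits in 11110000101 = 6
A col c satisfies (1925 AND c) == c iff every set bit of c is also set in 1925; each of the 6 set bits of 1925 can independently be on or off in c.
count = 2^6 = 64

Answer: 64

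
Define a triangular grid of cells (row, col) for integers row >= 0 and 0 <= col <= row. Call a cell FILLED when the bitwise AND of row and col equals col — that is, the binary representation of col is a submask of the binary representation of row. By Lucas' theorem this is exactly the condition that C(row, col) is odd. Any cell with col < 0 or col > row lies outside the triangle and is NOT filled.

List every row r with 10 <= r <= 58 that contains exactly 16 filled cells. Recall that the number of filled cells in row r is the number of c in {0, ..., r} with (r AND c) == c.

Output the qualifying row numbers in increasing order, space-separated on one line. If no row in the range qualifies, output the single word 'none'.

Answer: 15 23 27 29 30 39 43 45 46 51 53 54 57 58

Derivation:
Row r has 2^popcount(r) filled cells, so we need popcount(r) = log2(16) = 4.
Scan r = 10..58 and keep those with exactly 4 one-bits:
r=10=1010 popcount=2 -> skip
r=11=1011 popcount=3 -> skip
r=12=1100 popcount=2 -> skip
r=13=1101 popcount=3 -> skip
r=14=1110 popcount=3 -> skip
r=15=1111 popcount=4 -> KEEP
r=16=10000 popcount=1 -> skip
r=17=10001 popcount=2 -> skip
r=18=10010 popcount=2 -> skip
r=19=10011 popcount=3 -> skip
r=20=10100 popcount=2 -> skip
r=21=10101 popcount=3 -> skip
r=22=10110 popcount=3 -> skip
r=23=10111 popcount=4 -> KEEP
r=24=11000 popcount=2 -> skip
r=25=11001 popcount=3 -> skip
r=26=11010 popcount=3 -> skip
r=27=11011 popcount=4 -> KEEP
r=28=11100 popcount=3 -> skip
r=29=11101 popcount=4 -> KEEP
r=30=11110 popcount=4 -> KEEP
r=31=11111 popcount=5 -> skip
r=32=100000 popcount=1 -> skip
r=33=100001 popcount=2 -> skip
r=34=100010 popcount=2 -> skip
r=35=100011 popcount=3 -> skip
r=36=100100 popcount=2 -> skip
r=37=100101 popcount=3 -> skip
r=38=100110 popcount=3 -> skip
r=39=100111 popcount=4 -> KEEP
r=40=101000 popcount=2 -> skip
r=41=101001 popcount=3 -> skip
r=42=101010 popcount=3 -> skip
r=43=101011 popcount=4 -> KEEP
r=44=101100 popcount=3 -> skip
r=45=101101 popcount=4 -> KEEP
r=46=101110 popcount=4 -> KEEP
r=47=101111 popcount=5 -> skip
r=48=110000 popcount=2 -> skip
r=49=110001 popcount=3 -> skip
r=50=110010 popcount=3 -> skip
r=51=110011 popcount=4 -> KEEP
r=52=110100 popcount=3 -> skip
r=53=110101 popcount=4 -> KEEP
r=54=110110 popcount=4 -> KEEP
r=55=110111 popcount=5 -> skip
r=56=111000 popcount=3 -> skip
r=57=111001 popcount=4 -> KEEP
r=58=111010 popcount=4 -> KEEP
Kept rows: 15 23 27 29 30 39 43 45 46 51 53 54 57 58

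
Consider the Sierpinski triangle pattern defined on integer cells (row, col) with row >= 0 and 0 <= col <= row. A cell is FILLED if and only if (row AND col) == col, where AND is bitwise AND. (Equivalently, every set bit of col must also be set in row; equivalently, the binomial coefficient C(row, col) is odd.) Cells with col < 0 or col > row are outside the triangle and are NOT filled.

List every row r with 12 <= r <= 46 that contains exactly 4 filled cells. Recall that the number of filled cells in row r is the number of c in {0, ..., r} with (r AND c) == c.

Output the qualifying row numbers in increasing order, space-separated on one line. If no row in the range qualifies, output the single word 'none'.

Answer: 12 17 18 20 24 33 34 36 40

Derivation:
Row r has 2^popcount(r) filled cells, so we need popcount(r) = log2(4) = 2.
Scan r = 12..46 and keep those with exactly 2 one-bits:
r=12=1100 popcount=2 -> KEEP
r=13=1101 popcount=3 -> skip
r=14=1110 popcount=3 -> skip
r=15=1111 popcount=4 -> skip
r=16=10000 popcount=1 -> skip
r=17=10001 popcount=2 -> KEEP
r=18=10010 popcount=2 -> KEEP
r=19=10011 popcount=3 -> skip
r=20=10100 popcount=2 -> KEEP
r=21=10101 popcount=3 -> skip
r=22=10110 popcount=3 -> skip
r=23=10111 popcount=4 -> skip
r=24=11000 popcount=2 -> KEEP
r=25=11001 popcount=3 -> skip
r=26=11010 popcount=3 -> skip
r=27=11011 popcount=4 -> skip
r=28=11100 popcount=3 -> skip
r=29=11101 popcount=4 -> skip
r=30=11110 popcount=4 -> skip
r=31=11111 popcount=5 -> skip
r=32=100000 popcount=1 -> skip
r=33=100001 popcount=2 -> KEEP
r=34=100010 popcount=2 -> KEEP
r=35=100011 popcount=3 -> skip
r=36=100100 popcount=2 -> KEEP
r=37=100101 popcount=3 -> skip
r=38=100110 popcount=3 -> skip
r=39=100111 popcount=4 -> skip
r=40=101000 popcount=2 -> KEEP
r=41=101001 popcount=3 -> skip
r=42=101010 popcount=3 -> skip
r=43=101011 popcount=4 -> skip
r=44=101100 popcount=3 -> skip
r=45=101101 popcount=4 -> skip
r=46=101110 popcount=4 -> skip
Kept rows: 12 17 18 20 24 33 34 36 40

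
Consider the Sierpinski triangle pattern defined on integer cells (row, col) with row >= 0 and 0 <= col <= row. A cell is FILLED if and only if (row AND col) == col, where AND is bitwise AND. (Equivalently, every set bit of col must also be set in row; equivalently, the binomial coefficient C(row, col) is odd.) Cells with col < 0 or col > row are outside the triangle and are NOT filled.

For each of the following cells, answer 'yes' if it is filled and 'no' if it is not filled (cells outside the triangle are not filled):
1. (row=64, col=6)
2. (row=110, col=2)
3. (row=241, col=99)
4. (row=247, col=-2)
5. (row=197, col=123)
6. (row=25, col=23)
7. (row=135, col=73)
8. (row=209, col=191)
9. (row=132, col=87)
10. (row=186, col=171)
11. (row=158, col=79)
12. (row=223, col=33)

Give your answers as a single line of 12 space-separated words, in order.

Answer: no yes no no no no no no no no no no

Derivation:
(64,6): row=0b1000000, col=0b110, row AND col = 0b0 = 0; 0 != 6 -> empty
(110,2): row=0b1101110, col=0b10, row AND col = 0b10 = 2; 2 == 2 -> filled
(241,99): row=0b11110001, col=0b1100011, row AND col = 0b1100001 = 97; 97 != 99 -> empty
(247,-2): col outside [0, 247] -> not filled
(197,123): row=0b11000101, col=0b1111011, row AND col = 0b1000001 = 65; 65 != 123 -> empty
(25,23): row=0b11001, col=0b10111, row AND col = 0b10001 = 17; 17 != 23 -> empty
(135,73): row=0b10000111, col=0b1001001, row AND col = 0b1 = 1; 1 != 73 -> empty
(209,191): row=0b11010001, col=0b10111111, row AND col = 0b10010001 = 145; 145 != 191 -> empty
(132,87): row=0b10000100, col=0b1010111, row AND col = 0b100 = 4; 4 != 87 -> empty
(186,171): row=0b10111010, col=0b10101011, row AND col = 0b10101010 = 170; 170 != 171 -> empty
(158,79): row=0b10011110, col=0b1001111, row AND col = 0b1110 = 14; 14 != 79 -> empty
(223,33): row=0b11011111, col=0b100001, row AND col = 0b1 = 1; 1 != 33 -> empty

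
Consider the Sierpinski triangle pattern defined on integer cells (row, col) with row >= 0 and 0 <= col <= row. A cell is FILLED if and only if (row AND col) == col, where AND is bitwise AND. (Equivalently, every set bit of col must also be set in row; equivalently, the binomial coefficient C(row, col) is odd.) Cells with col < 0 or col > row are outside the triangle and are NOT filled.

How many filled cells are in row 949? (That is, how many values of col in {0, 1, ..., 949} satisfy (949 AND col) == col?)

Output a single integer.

Answer: 128

Derivation:
949 in binary = 1110110101
popcount(949) = number of 1-bits in 1110110101 = 7
A col c satisfies (949 AND c) == c iff every set bit of c is also set in 949; each of the 7 set bits of 949 can independently be on or off in c.
count = 2^7 = 128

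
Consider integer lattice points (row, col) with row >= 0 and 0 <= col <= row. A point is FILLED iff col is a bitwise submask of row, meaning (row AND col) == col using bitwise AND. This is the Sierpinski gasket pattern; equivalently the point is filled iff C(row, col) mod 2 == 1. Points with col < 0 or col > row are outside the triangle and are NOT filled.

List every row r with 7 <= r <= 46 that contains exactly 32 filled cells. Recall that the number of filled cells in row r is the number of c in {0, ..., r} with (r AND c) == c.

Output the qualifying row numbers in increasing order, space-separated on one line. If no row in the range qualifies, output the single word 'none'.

Answer: 31

Derivation:
Row r has 2^popcount(r) filled cells, so we need popcount(r) = log2(32) = 5.
Scan r = 7..46 and keep those with exactly 5 one-bits:
r=7=111 popcount=3 -> skip
r=8=1000 popcount=1 -> skip
r=9=1001 popcount=2 -> skip
r=10=1010 popcount=2 -> skip
r=11=1011 popcount=3 -> skip
r=12=1100 popcount=2 -> skip
r=13=1101 popcount=3 -> skip
r=14=1110 popcount=3 -> skip
r=15=1111 popcount=4 -> skip
r=16=10000 popcount=1 -> skip
r=17=10001 popcount=2 -> skip
r=18=10010 popcount=2 -> skip
r=19=10011 popcount=3 -> skip
r=20=10100 popcount=2 -> skip
r=21=10101 popcount=3 -> skip
r=22=10110 popcount=3 -> skip
r=23=10111 popcount=4 -> skip
r=24=11000 popcount=2 -> skip
r=25=11001 popcount=3 -> skip
r=26=11010 popcount=3 -> skip
r=27=11011 popcount=4 -> skip
r=28=11100 popcount=3 -> skip
r=29=11101 popcount=4 -> skip
r=30=11110 popcount=4 -> skip
r=31=11111 popcount=5 -> KEEP
r=32=100000 popcount=1 -> skip
r=33=100001 popcount=2 -> skip
r=34=100010 popcount=2 -> skip
r=35=100011 popcount=3 -> skip
r=36=100100 popcount=2 -> skip
r=37=100101 popcount=3 -> skip
r=38=100110 popcount=3 -> skip
r=39=100111 popcount=4 -> skip
r=40=101000 popcount=2 -> skip
r=41=101001 popcount=3 -> skip
r=42=101010 popcount=3 -> skip
r=43=101011 popcount=4 -> skip
r=44=101100 popcount=3 -> skip
r=45=101101 popcount=4 -> skip
r=46=101110 popcount=4 -> skip
Kept rows: 31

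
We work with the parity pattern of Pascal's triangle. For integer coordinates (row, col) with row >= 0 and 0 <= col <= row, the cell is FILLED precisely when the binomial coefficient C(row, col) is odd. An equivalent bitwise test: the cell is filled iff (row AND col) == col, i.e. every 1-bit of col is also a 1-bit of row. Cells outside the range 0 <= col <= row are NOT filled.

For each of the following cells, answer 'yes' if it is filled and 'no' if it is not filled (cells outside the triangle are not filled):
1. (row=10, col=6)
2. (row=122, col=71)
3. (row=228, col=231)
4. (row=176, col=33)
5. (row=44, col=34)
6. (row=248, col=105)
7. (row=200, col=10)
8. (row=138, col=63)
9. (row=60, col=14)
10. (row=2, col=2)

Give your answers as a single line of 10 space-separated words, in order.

(10,6): row=0b1010, col=0b110, row AND col = 0b10 = 2; 2 != 6 -> empty
(122,71): row=0b1111010, col=0b1000111, row AND col = 0b1000010 = 66; 66 != 71 -> empty
(228,231): col outside [0, 228] -> not filled
(176,33): row=0b10110000, col=0b100001, row AND col = 0b100000 = 32; 32 != 33 -> empty
(44,34): row=0b101100, col=0b100010, row AND col = 0b100000 = 32; 32 != 34 -> empty
(248,105): row=0b11111000, col=0b1101001, row AND col = 0b1101000 = 104; 104 != 105 -> empty
(200,10): row=0b11001000, col=0b1010, row AND col = 0b1000 = 8; 8 != 10 -> empty
(138,63): row=0b10001010, col=0b111111, row AND col = 0b1010 = 10; 10 != 63 -> empty
(60,14): row=0b111100, col=0b1110, row AND col = 0b1100 = 12; 12 != 14 -> empty
(2,2): row=0b10, col=0b10, row AND col = 0b10 = 2; 2 == 2 -> filled

Answer: no no no no no no no no no yes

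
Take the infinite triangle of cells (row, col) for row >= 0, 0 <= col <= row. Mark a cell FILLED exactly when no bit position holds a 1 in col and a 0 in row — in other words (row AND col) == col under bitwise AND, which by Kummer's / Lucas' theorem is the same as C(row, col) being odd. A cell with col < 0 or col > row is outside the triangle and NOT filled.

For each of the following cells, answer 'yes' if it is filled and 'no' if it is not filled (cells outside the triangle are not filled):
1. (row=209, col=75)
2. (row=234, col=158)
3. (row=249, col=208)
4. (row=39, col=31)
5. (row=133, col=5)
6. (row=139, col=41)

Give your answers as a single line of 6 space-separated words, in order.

(209,75): row=0b11010001, col=0b1001011, row AND col = 0b1000001 = 65; 65 != 75 -> empty
(234,158): row=0b11101010, col=0b10011110, row AND col = 0b10001010 = 138; 138 != 158 -> empty
(249,208): row=0b11111001, col=0b11010000, row AND col = 0b11010000 = 208; 208 == 208 -> filled
(39,31): row=0b100111, col=0b11111, row AND col = 0b111 = 7; 7 != 31 -> empty
(133,5): row=0b10000101, col=0b101, row AND col = 0b101 = 5; 5 == 5 -> filled
(139,41): row=0b10001011, col=0b101001, row AND col = 0b1001 = 9; 9 != 41 -> empty

Answer: no no yes no yes no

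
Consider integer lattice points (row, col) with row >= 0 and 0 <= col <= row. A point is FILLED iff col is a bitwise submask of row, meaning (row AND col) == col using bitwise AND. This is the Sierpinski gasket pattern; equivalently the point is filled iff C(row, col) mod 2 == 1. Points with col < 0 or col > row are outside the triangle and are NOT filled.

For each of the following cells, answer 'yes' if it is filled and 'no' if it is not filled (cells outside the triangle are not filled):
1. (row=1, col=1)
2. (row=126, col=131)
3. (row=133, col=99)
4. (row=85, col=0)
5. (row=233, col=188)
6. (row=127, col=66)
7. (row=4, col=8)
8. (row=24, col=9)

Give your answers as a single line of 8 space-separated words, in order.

Answer: yes no no yes no yes no no

Derivation:
(1,1): row=0b1, col=0b1, row AND col = 0b1 = 1; 1 == 1 -> filled
(126,131): col outside [0, 126] -> not filled
(133,99): row=0b10000101, col=0b1100011, row AND col = 0b1 = 1; 1 != 99 -> empty
(85,0): row=0b1010101, col=0b0, row AND col = 0b0 = 0; 0 == 0 -> filled
(233,188): row=0b11101001, col=0b10111100, row AND col = 0b10101000 = 168; 168 != 188 -> empty
(127,66): row=0b1111111, col=0b1000010, row AND col = 0b1000010 = 66; 66 == 66 -> filled
(4,8): col outside [0, 4] -> not filled
(24,9): row=0b11000, col=0b1001, row AND col = 0b1000 = 8; 8 != 9 -> empty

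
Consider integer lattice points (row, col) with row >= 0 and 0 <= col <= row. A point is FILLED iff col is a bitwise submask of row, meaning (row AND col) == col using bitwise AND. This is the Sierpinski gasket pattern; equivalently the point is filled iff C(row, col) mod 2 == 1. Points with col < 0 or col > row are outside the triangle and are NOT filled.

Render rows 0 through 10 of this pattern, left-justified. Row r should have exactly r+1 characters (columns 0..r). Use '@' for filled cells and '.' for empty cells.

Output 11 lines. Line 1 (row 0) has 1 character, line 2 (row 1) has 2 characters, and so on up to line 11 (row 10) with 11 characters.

r0=0: @
r1=1: @@
r2=10: @.@
r3=11: @@@@
r4=100: @...@
r5=101: @@..@@
r6=110: @.@.@.@
r7=111: @@@@@@@@
r8=1000: @.......@
r9=1001: @@......@@
r10=1010: @.@.....@.@

Answer: @
@@
@.@
@@@@
@...@
@@..@@
@.@.@.@
@@@@@@@@
@.......@
@@......@@
@.@.....@.@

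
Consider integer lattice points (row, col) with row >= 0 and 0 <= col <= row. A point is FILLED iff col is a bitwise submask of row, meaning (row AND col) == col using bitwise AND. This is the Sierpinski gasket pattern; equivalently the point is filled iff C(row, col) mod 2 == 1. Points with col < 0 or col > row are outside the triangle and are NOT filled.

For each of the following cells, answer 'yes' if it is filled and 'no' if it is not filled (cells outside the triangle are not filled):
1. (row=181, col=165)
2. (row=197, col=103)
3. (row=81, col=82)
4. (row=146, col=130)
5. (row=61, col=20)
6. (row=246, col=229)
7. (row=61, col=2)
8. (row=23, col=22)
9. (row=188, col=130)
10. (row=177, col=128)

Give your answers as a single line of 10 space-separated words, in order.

(181,165): row=0b10110101, col=0b10100101, row AND col = 0b10100101 = 165; 165 == 165 -> filled
(197,103): row=0b11000101, col=0b1100111, row AND col = 0b1000101 = 69; 69 != 103 -> empty
(81,82): col outside [0, 81] -> not filled
(146,130): row=0b10010010, col=0b10000010, row AND col = 0b10000010 = 130; 130 == 130 -> filled
(61,20): row=0b111101, col=0b10100, row AND col = 0b10100 = 20; 20 == 20 -> filled
(246,229): row=0b11110110, col=0b11100101, row AND col = 0b11100100 = 228; 228 != 229 -> empty
(61,2): row=0b111101, col=0b10, row AND col = 0b0 = 0; 0 != 2 -> empty
(23,22): row=0b10111, col=0b10110, row AND col = 0b10110 = 22; 22 == 22 -> filled
(188,130): row=0b10111100, col=0b10000010, row AND col = 0b10000000 = 128; 128 != 130 -> empty
(177,128): row=0b10110001, col=0b10000000, row AND col = 0b10000000 = 128; 128 == 128 -> filled

Answer: yes no no yes yes no no yes no yes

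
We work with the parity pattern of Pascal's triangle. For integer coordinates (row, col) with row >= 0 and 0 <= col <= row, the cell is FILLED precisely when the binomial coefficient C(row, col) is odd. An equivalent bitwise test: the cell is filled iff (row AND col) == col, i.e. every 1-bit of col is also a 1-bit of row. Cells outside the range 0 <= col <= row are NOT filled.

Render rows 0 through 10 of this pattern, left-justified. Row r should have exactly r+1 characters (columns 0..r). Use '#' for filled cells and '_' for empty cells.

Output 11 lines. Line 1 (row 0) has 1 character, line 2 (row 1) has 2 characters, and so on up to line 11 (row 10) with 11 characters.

r0=0: #
r1=1: ##
r2=10: #_#
r3=11: ####
r4=100: #___#
r5=101: ##__##
r6=110: #_#_#_#
r7=111: ########
r8=1000: #_______#
r9=1001: ##______##
r10=1010: #_#_____#_#

Answer: #
##
#_#
####
#___#
##__##
#_#_#_#
########
#_______#
##______##
#_#_____#_#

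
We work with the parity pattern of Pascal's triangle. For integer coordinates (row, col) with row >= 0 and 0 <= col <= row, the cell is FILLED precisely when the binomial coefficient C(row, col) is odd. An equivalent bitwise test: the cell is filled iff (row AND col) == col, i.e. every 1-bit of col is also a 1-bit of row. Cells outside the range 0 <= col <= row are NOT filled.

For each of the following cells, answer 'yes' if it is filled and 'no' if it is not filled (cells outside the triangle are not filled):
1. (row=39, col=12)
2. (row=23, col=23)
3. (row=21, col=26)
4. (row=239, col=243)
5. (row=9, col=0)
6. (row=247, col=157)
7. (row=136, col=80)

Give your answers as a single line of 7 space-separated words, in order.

(39,12): row=0b100111, col=0b1100, row AND col = 0b100 = 4; 4 != 12 -> empty
(23,23): row=0b10111, col=0b10111, row AND col = 0b10111 = 23; 23 == 23 -> filled
(21,26): col outside [0, 21] -> not filled
(239,243): col outside [0, 239] -> not filled
(9,0): row=0b1001, col=0b0, row AND col = 0b0 = 0; 0 == 0 -> filled
(247,157): row=0b11110111, col=0b10011101, row AND col = 0b10010101 = 149; 149 != 157 -> empty
(136,80): row=0b10001000, col=0b1010000, row AND col = 0b0 = 0; 0 != 80 -> empty

Answer: no yes no no yes no no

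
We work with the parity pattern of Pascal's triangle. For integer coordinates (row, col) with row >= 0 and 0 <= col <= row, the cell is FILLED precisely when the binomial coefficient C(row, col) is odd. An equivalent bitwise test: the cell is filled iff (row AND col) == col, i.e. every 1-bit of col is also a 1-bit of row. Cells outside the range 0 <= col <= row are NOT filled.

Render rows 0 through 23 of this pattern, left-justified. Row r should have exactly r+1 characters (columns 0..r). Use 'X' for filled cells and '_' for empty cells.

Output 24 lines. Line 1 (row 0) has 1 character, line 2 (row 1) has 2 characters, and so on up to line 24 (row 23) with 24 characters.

r0=0: X
r1=1: XX
r2=10: X_X
r3=11: XXXX
r4=100: X___X
r5=101: XX__XX
r6=110: X_X_X_X
r7=111: XXXXXXXX
r8=1000: X_______X
r9=1001: XX______XX
r10=1010: X_X_____X_X
r11=1011: XXXX____XXXX
r12=1100: X___X___X___X
r13=1101: XX__XX__XX__XX
r14=1110: X_X_X_X_X_X_X_X
r15=1111: XXXXXXXXXXXXXXXX
r16=10000: X_______________X
r17=10001: XX______________XX
r18=10010: X_X_____________X_X
r19=10011: XXXX____________XXXX
r20=10100: X___X___________X___X
r21=10101: XX__XX__________XX__XX
r22=10110: X_X_X_X_________X_X_X_X
r23=10111: XXXXXXXX________XXXXXXXX

Answer: X
XX
X_X
XXXX
X___X
XX__XX
X_X_X_X
XXXXXXXX
X_______X
XX______XX
X_X_____X_X
XXXX____XXXX
X___X___X___X
XX__XX__XX__XX
X_X_X_X_X_X_X_X
XXXXXXXXXXXXXXXX
X_______________X
XX______________XX
X_X_____________X_X
XXXX____________XXXX
X___X___________X___X
XX__XX__________XX__XX
X_X_X_X_________X_X_X_X
XXXXXXXX________XXXXXXXX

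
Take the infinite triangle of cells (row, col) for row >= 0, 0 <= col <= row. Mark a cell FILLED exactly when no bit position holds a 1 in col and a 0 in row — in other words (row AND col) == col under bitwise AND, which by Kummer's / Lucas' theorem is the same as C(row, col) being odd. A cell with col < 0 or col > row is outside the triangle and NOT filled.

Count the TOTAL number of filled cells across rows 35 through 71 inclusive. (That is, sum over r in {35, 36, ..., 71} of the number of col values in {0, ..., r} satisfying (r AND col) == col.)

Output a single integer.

Answer: 530

Derivation:
r35=100011 pc3: +8 =8
r36=100100 pc2: +4 =12
r37=100101 pc3: +8 =20
r38=100110 pc3: +8 =28
r39=100111 pc4: +16 =44
r40=101000 pc2: +4 =48
r41=101001 pc3: +8 =56
r42=101010 pc3: +8 =64
r43=101011 pc4: +16 =80
r44=101100 pc3: +8 =88
r45=101101 pc4: +16 =104
r46=101110 pc4: +16 =120
r47=101111 pc5: +32 =152
r48=110000 pc2: +4 =156
r49=110001 pc3: +8 =164
r50=110010 pc3: +8 =172
r51=110011 pc4: +16 =188
r52=110100 pc3: +8 =196
r53=110101 pc4: +16 =212
r54=110110 pc4: +16 =228
r55=110111 pc5: +32 =260
r56=111000 pc3: +8 =268
r57=111001 pc4: +16 =284
r58=111010 pc4: +16 =300
r59=111011 pc5: +32 =332
r60=111100 pc4: +16 =348
r61=111101 pc5: +32 =380
r62=111110 pc5: +32 =412
r63=111111 pc6: +64 =476
r64=1000000 pc1: +2 =478
r65=1000001 pc2: +4 =482
r66=1000010 pc2: +4 =486
r67=1000011 pc3: +8 =494
r68=1000100 pc2: +4 =498
r69=1000101 pc3: +8 =506
r70=1000110 pc3: +8 =514
r71=1000111 pc4: +16 =530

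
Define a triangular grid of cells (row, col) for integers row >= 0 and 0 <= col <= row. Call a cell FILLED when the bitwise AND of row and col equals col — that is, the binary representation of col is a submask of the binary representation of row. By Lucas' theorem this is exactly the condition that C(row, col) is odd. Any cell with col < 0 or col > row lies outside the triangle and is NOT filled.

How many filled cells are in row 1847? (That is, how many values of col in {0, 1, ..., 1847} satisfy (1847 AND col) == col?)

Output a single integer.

1847 in binary = 11100110111
popcount(1847) = number of 1-bits in 11100110111 = 8
A col c satisfies (1847 AND c) == c iff every set bit of c is also set in 1847; each of the 8 set bits of 1847 can independently be on or off in c.
count = 2^8 = 256

Answer: 256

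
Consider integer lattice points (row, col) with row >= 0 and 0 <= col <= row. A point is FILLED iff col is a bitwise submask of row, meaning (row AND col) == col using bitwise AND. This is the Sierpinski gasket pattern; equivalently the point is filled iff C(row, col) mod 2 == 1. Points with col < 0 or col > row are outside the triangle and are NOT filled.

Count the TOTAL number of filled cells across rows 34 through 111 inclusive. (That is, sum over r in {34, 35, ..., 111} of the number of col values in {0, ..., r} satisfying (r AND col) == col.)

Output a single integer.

r34=100010 pc2: +4 =4
r35=100011 pc3: +8 =12
r36=100100 pc2: +4 =16
r37=100101 pc3: +8 =24
r38=100110 pc3: +8 =32
r39=100111 pc4: +16 =48
r40=101000 pc2: +4 =52
r41=101001 pc3: +8 =60
r42=101010 pc3: +8 =68
r43=101011 pc4: +16 =84
r44=101100 pc3: +8 =92
r45=101101 pc4: +16 =108
r46=101110 pc4: +16 =124
r47=101111 pc5: +32 =156
r48=110000 pc2: +4 =160
r49=110001 pc3: +8 =168
r50=110010 pc3: +8 =176
r51=110011 pc4: +16 =192
r52=110100 pc3: +8 =200
r53=110101 pc4: +16 =216
r54=110110 pc4: +16 =232
r55=110111 pc5: +32 =264
r56=111000 pc3: +8 =272
r57=111001 pc4: +16 =288
r58=111010 pc4: +16 =304
r59=111011 pc5: +32 =336
r60=111100 pc4: +16 =352
r61=111101 pc5: +32 =384
r62=111110 pc5: +32 =416
r63=111111 pc6: +64 =480
r64=1000000 pc1: +2 =482
r65=1000001 pc2: +4 =486
r66=1000010 pc2: +4 =490
r67=1000011 pc3: +8 =498
r68=1000100 pc2: +4 =502
r69=1000101 pc3: +8 =510
r70=1000110 pc3: +8 =518
r71=1000111 pc4: +16 =534
r72=1001000 pc2: +4 =538
r73=1001001 pc3: +8 =546
r74=1001010 pc3: +8 =554
r75=1001011 pc4: +16 =570
r76=1001100 pc3: +8 =578
r77=1001101 pc4: +16 =594
r78=1001110 pc4: +16 =610
r79=1001111 pc5: +32 =642
r80=1010000 pc2: +4 =646
r81=1010001 pc3: +8 =654
r82=1010010 pc3: +8 =662
r83=1010011 pc4: +16 =678
r84=1010100 pc3: +8 =686
r85=1010101 pc4: +16 =702
r86=1010110 pc4: +16 =718
r87=1010111 pc5: +32 =750
r88=1011000 pc3: +8 =758
r89=1011001 pc4: +16 =774
r90=1011010 pc4: +16 =790
r91=1011011 pc5: +32 =822
r92=1011100 pc4: +16 =838
r93=1011101 pc5: +32 =870
r94=1011110 pc5: +32 =902
r95=1011111 pc6: +64 =966
r96=1100000 pc2: +4 =970
r97=1100001 pc3: +8 =978
r98=1100010 pc3: +8 =986
r99=1100011 pc4: +16 =1002
r100=1100100 pc3: +8 =1010
r101=1100101 pc4: +16 =1026
r102=1100110 pc4: +16 =1042
r103=1100111 pc5: +32 =1074
r104=1101000 pc3: +8 =1082
r105=1101001 pc4: +16 =1098
r106=1101010 pc4: +16 =1114
r107=1101011 pc5: +32 =1146
r108=1101100 pc4: +16 =1162
r109=1101101 pc5: +32 =1194
r110=1101110 pc5: +32 =1226
r111=1101111 pc6: +64 =1290

Answer: 1290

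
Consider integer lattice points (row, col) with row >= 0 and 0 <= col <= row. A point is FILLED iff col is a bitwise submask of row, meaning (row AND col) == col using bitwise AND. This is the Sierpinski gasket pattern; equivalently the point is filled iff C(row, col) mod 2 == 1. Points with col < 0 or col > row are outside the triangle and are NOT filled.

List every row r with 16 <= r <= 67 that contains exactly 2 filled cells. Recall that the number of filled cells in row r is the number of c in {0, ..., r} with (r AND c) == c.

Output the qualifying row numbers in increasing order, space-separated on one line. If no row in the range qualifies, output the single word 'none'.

Answer: 16 32 64

Derivation:
Row r has 2^popcount(r) filled cells, so we need popcount(r) = log2(2) = 1.
Scan r = 16..67 and keep those with exactly 1 one-bits:
r=16=10000 popcount=1 -> KEEP
r=17=10001 popcount=2 -> skip
r=18=10010 popcount=2 -> skip
r=19=10011 popcount=3 -> skip
r=20=10100 popcount=2 -> skip
r=21=10101 popcount=3 -> skip
r=22=10110 popcount=3 -> skip
r=23=10111 popcount=4 -> skip
r=24=11000 popcount=2 -> skip
r=25=11001 popcount=3 -> skip
r=26=11010 popcount=3 -> skip
r=27=11011 popcount=4 -> skip
r=28=11100 popcount=3 -> skip
r=29=11101 popcount=4 -> skip
r=30=11110 popcount=4 -> skip
r=31=11111 popcount=5 -> skip
r=32=100000 popcount=1 -> KEEP
r=33=100001 popcount=2 -> skip
r=34=100010 popcount=2 -> skip
r=35=100011 popcount=3 -> skip
r=36=100100 popcount=2 -> skip
r=37=100101 popcount=3 -> skip
r=38=100110 popcount=3 -> skip
r=39=100111 popcount=4 -> skip
r=40=101000 popcount=2 -> skip
r=41=101001 popcount=3 -> skip
r=42=101010 popcount=3 -> skip
r=43=101011 popcount=4 -> skip
r=44=101100 popcount=3 -> skip
r=45=101101 popcount=4 -> skip
r=46=101110 popcount=4 -> skip
r=47=101111 popcount=5 -> skip
r=48=110000 popcount=2 -> skip
r=49=110001 popcount=3 -> skip
r=50=110010 popcount=3 -> skip
r=51=110011 popcount=4 -> skip
r=52=110100 popcount=3 -> skip
r=53=110101 popcount=4 -> skip
r=54=110110 popcount=4 -> skip
r=55=110111 popcount=5 -> skip
r=56=111000 popcount=3 -> skip
r=57=111001 popcount=4 -> skip
r=58=111010 popcount=4 -> skip
r=59=111011 popcount=5 -> skip
r=60=111100 popcount=4 -> skip
r=61=111101 popcount=5 -> skip
r=62=111110 popcount=5 -> skip
r=63=111111 popcount=6 -> skip
r=64=1000000 popcount=1 -> KEEP
r=65=1000001 popcount=2 -> skip
r=66=1000010 popcount=2 -> skip
r=67=1000011 popcount=3 -> skip
Kept rows: 16 32 64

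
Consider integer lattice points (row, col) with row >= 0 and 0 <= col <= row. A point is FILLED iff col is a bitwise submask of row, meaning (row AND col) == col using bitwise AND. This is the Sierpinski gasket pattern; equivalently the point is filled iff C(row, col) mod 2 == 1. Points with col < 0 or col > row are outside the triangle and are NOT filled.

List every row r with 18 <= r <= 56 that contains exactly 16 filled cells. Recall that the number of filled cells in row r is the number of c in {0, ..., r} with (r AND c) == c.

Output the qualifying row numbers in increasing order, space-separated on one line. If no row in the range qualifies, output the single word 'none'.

Answer: 23 27 29 30 39 43 45 46 51 53 54

Derivation:
Row r has 2^popcount(r) filled cells, so we need popcount(r) = log2(16) = 4.
Scan r = 18..56 and keep those with exactly 4 one-bits:
r=18=10010 popcount=2 -> skip
r=19=10011 popcount=3 -> skip
r=20=10100 popcount=2 -> skip
r=21=10101 popcount=3 -> skip
r=22=10110 popcount=3 -> skip
r=23=10111 popcount=4 -> KEEP
r=24=11000 popcount=2 -> skip
r=25=11001 popcount=3 -> skip
r=26=11010 popcount=3 -> skip
r=27=11011 popcount=4 -> KEEP
r=28=11100 popcount=3 -> skip
r=29=11101 popcount=4 -> KEEP
r=30=11110 popcount=4 -> KEEP
r=31=11111 popcount=5 -> skip
r=32=100000 popcount=1 -> skip
r=33=100001 popcount=2 -> skip
r=34=100010 popcount=2 -> skip
r=35=100011 popcount=3 -> skip
r=36=100100 popcount=2 -> skip
r=37=100101 popcount=3 -> skip
r=38=100110 popcount=3 -> skip
r=39=100111 popcount=4 -> KEEP
r=40=101000 popcount=2 -> skip
r=41=101001 popcount=3 -> skip
r=42=101010 popcount=3 -> skip
r=43=101011 popcount=4 -> KEEP
r=44=101100 popcount=3 -> skip
r=45=101101 popcount=4 -> KEEP
r=46=101110 popcount=4 -> KEEP
r=47=101111 popcount=5 -> skip
r=48=110000 popcount=2 -> skip
r=49=110001 popcount=3 -> skip
r=50=110010 popcount=3 -> skip
r=51=110011 popcount=4 -> KEEP
r=52=110100 popcount=3 -> skip
r=53=110101 popcount=4 -> KEEP
r=54=110110 popcount=4 -> KEEP
r=55=110111 popcount=5 -> skip
r=56=111000 popcount=3 -> skip
Kept rows: 23 27 29 30 39 43 45 46 51 53 54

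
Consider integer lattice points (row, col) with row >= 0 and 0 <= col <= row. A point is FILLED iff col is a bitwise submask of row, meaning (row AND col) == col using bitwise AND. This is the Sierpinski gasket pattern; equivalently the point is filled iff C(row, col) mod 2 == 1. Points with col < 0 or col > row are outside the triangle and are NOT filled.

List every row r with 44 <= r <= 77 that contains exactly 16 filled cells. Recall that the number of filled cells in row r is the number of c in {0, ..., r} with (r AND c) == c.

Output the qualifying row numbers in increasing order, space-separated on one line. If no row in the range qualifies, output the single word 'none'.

Answer: 45 46 51 53 54 57 58 60 71 75 77

Derivation:
Row r has 2^popcount(r) filled cells, so we need popcount(r) = log2(16) = 4.
Scan r = 44..77 and keep those with exactly 4 one-bits:
r=44=101100 popcount=3 -> skip
r=45=101101 popcount=4 -> KEEP
r=46=101110 popcount=4 -> KEEP
r=47=101111 popcount=5 -> skip
r=48=110000 popcount=2 -> skip
r=49=110001 popcount=3 -> skip
r=50=110010 popcount=3 -> skip
r=51=110011 popcount=4 -> KEEP
r=52=110100 popcount=3 -> skip
r=53=110101 popcount=4 -> KEEP
r=54=110110 popcount=4 -> KEEP
r=55=110111 popcount=5 -> skip
r=56=111000 popcount=3 -> skip
r=57=111001 popcount=4 -> KEEP
r=58=111010 popcount=4 -> KEEP
r=59=111011 popcount=5 -> skip
r=60=111100 popcount=4 -> KEEP
r=61=111101 popcount=5 -> skip
r=62=111110 popcount=5 -> skip
r=63=111111 popcount=6 -> skip
r=64=1000000 popcount=1 -> skip
r=65=1000001 popcount=2 -> skip
r=66=1000010 popcount=2 -> skip
r=67=1000011 popcount=3 -> skip
r=68=1000100 popcount=2 -> skip
r=69=1000101 popcount=3 -> skip
r=70=1000110 popcount=3 -> skip
r=71=1000111 popcount=4 -> KEEP
r=72=1001000 popcount=2 -> skip
r=73=1001001 popcount=3 -> skip
r=74=1001010 popcount=3 -> skip
r=75=1001011 popcount=4 -> KEEP
r=76=1001100 popcount=3 -> skip
r=77=1001101 popcount=4 -> KEEP
Kept rows: 45 46 51 53 54 57 58 60 71 75 77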